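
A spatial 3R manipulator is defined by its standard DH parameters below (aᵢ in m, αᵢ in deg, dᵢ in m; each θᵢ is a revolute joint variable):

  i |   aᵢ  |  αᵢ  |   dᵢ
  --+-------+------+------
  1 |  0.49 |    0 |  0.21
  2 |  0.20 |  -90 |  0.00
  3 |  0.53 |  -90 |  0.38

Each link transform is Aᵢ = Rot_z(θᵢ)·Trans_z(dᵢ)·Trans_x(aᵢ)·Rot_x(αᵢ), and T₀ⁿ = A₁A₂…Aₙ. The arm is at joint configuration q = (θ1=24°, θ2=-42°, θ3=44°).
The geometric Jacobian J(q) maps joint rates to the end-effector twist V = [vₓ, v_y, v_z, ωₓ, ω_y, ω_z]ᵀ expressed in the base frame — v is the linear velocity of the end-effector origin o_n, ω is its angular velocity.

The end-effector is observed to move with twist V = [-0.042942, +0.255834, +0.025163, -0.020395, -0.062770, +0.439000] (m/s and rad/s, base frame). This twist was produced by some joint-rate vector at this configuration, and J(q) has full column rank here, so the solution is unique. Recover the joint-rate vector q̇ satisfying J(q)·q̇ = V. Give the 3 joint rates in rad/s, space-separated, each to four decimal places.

o_n = [1.1179, 0.3811, -0.1582]
J₁: ẑ×o_n = [-0.3811, 1.1179, 0.0000], ω = ẑ
J2: z=[0.0000, 0.0000, 1.0000] o=[0.4476, 0.1993, 0.2100] → [-0.1818, 0.6702, 0.0000, 0.0000, 0.0000, 1.0000]
J3: z=[0.3090, 0.9511, 0.0000] o=[0.6378, 0.1375, 0.2100] → [-0.3501, 0.1138, -0.3813, 0.3090, 0.9511, 0.0000]
q̇ = J⁺·V = [-0.0690, 0.5080, -0.0660]

-0.0690 0.5080 -0.0660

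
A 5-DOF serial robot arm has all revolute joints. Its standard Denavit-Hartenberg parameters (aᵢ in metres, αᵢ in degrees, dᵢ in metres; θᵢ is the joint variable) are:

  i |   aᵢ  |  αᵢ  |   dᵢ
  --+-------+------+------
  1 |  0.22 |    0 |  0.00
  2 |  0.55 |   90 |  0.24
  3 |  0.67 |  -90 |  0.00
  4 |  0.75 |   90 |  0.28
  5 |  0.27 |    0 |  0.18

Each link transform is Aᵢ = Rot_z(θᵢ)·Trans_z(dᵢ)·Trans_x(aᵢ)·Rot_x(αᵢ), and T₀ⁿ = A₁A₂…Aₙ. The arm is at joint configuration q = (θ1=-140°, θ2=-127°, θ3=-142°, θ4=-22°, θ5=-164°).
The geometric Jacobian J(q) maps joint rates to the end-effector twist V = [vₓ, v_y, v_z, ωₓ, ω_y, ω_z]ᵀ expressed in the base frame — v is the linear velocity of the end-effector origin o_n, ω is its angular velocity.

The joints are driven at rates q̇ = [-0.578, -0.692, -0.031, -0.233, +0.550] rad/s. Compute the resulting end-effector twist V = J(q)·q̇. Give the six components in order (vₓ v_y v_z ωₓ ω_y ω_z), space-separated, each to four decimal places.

o_n = [0.1898, -0.2795, -0.5729]
J₁: ẑ×o_n = [0.2795, 0.1898, -0.0000], ω = ẑ
J2: z=[0.0000, 0.0000, 1.0000] o=[-0.1685, -0.1414, 0.0000] → [0.1380, 0.3583, -0.0000, 0.0000, 0.0000, 1.0000]
J3: z=[0.9986, 0.0523, 0.0000] o=[-0.1973, 0.4078, 0.2400] → [-0.0425, 0.8118, -0.7066, 0.9986, 0.0523, 0.0000]
J4: z=[-0.0322, 0.6148, -0.7880] o=[-0.1697, -0.1194, -0.1725] → [-0.3723, -0.2962, -0.2159, -0.0322, 0.6148, -0.7880]
J5: z=[0.9105, 0.3433, 0.2306] o=[0.1305, -0.4798, -0.8213] → [0.0390, -0.2124, 0.1620, 0.9105, 0.3433, 0.2306]
V = J·q̇ = [-0.1475, -0.4307, 0.1613, 0.4773, 0.0439, -0.9595]

-0.1475 -0.4307 0.1613 0.4773 0.0439 -0.9595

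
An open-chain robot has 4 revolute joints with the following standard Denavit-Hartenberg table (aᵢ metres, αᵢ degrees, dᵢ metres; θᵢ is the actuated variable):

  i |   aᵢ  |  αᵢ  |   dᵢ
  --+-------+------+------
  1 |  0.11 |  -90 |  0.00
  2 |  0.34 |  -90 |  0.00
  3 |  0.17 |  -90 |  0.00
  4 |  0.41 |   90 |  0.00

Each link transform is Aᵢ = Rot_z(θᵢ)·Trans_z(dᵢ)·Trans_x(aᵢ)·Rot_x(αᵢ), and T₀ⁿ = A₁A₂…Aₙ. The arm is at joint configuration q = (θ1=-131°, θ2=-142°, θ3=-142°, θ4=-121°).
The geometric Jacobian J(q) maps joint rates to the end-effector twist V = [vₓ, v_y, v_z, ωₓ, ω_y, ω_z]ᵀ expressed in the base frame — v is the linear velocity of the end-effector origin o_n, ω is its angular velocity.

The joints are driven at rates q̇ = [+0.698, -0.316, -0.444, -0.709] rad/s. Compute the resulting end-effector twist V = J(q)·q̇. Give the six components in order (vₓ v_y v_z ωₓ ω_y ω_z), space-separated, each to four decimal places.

o_n = [-0.0407, -0.0082, 0.5062]
J₁: ẑ×o_n = [0.0082, -0.0407, 0.0000], ω = ẑ
J2: z=[0.7547, -0.6561, 0.0000] o=[-0.0722, -0.0830, 0.0000] → [-0.3321, -0.3821, 0.0771, 0.7547, -0.6561, 0.0000]
J3: z=[-0.4039, -0.4646, 0.7880] o=[0.1036, 0.1192, 0.2093] → [-0.0376, 0.0062, -0.0156, -0.4039, -0.4646, 0.7880]
J4: z=[0.9130, -0.1508, 0.3790] o=[0.1133, -0.0291, 0.1268] → [-0.0652, -0.4048, -0.0041, 0.9130, -0.1508, 0.3790]
V = J·q̇ = [0.1736, 0.3765, -0.0145, -0.7065, 0.5206, 0.0794]

0.1736 0.3765 -0.0145 -0.7065 0.5206 0.0794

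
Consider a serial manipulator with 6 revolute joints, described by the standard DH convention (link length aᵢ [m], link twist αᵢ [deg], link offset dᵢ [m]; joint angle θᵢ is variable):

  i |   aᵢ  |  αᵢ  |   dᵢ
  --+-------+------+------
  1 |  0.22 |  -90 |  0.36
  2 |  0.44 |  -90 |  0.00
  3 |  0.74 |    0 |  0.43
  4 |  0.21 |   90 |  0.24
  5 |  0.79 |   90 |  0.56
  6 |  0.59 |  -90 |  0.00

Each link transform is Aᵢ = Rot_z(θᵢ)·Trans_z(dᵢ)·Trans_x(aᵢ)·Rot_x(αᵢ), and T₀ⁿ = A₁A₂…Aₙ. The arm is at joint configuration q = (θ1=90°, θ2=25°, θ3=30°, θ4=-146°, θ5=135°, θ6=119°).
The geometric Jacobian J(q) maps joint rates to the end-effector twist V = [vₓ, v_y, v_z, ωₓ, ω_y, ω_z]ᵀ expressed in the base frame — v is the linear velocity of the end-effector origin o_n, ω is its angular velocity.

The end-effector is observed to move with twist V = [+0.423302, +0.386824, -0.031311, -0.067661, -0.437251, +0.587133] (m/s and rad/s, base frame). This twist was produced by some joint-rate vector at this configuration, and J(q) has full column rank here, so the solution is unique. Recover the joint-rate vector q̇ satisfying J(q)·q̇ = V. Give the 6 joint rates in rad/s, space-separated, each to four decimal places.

-0.5330 0.2920 -0.9790 -0.0310 0.8800 0.2540

o_n = [0.9732, -0.0525, -0.6454]
J₁: ẑ×o_n = [0.0525, 0.9732, -0.0000], ω = ẑ
J2: z=[-1.0000, 0.0000, 0.0000] o=[0.0000, 0.2200, 0.3600] → [-0.0000, -1.0054, 0.2725, -1.0000, 0.0000, 0.0000]
J3: z=[-0.0000, -0.4226, -0.9063] o=[0.0000, 0.6188, 0.1740] → [-0.2621, -0.8821, 0.4113, -0.0000, -0.4226, -0.9063]
J4: z=[-0.0000, -0.4226, -0.9063] o=[0.3700, 1.0179, -0.4865] → [-0.9030, -0.5467, 0.2549, -0.0000, -0.4226, -0.9063]
J5: z=[0.4384, -0.8146, 0.3798] o=[0.1813, 0.8330, -0.6651] → [0.3203, 0.2922, 0.2569, 0.4384, -0.8146, 0.3798]
J6: z=[-0.6355, -0.5798, -0.5099] o=[0.9288, 0.3627, -1.0622] → [-0.4533, 0.2422, 0.2896, -0.6355, -0.5798, -0.5099]
q̇ = J⁺·V = [-0.5330, 0.2920, -0.9790, -0.0310, 0.8800, 0.2540]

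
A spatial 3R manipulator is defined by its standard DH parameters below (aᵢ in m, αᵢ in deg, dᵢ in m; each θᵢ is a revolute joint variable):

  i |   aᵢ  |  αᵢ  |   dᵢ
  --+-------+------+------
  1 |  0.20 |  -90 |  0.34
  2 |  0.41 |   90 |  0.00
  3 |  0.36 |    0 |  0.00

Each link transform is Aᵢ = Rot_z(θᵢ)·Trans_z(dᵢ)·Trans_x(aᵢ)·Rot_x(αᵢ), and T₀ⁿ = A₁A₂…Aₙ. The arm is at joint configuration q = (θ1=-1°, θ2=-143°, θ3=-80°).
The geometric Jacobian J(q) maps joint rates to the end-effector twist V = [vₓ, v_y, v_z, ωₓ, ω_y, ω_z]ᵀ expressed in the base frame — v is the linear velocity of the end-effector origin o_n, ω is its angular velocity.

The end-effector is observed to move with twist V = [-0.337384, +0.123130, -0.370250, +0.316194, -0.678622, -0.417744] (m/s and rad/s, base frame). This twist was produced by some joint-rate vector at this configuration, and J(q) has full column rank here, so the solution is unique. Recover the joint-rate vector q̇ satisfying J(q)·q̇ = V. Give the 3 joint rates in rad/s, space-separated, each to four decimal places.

o_n = [-0.1835, -0.3514, 0.6244]
J₁: ẑ×o_n = [0.3514, -0.1835, 0.0000], ω = ẑ
J2: z=[0.0175, 0.9998, 0.0000] o=[0.2000, -0.0035, 0.3400] → [0.2843, -0.0050, 0.3774, 0.0175, 0.9998, 0.0000]
J3: z=[-0.6017, 0.0105, -0.7986] o=[-0.1274, 0.0022, 0.5867] → [-0.2820, 0.0674, 0.2134, -0.6017, 0.0105, -0.7986]
q̇ = J⁺·V = [-0.8530, -0.6730, -0.5450]

-0.8530 -0.6730 -0.5450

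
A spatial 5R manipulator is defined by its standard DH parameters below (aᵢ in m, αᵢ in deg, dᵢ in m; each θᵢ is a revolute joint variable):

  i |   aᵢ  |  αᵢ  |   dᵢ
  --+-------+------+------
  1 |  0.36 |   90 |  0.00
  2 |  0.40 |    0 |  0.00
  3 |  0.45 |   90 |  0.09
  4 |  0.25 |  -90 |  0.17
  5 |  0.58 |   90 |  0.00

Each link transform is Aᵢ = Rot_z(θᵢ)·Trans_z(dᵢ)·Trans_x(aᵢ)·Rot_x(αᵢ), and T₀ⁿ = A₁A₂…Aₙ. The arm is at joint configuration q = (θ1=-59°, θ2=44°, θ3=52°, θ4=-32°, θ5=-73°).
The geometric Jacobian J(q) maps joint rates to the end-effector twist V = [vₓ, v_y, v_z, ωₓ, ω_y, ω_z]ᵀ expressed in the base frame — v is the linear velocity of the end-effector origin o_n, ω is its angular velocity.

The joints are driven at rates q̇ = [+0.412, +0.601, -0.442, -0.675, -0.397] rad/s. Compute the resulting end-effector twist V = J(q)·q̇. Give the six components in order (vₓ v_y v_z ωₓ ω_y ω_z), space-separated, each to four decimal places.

o_n = [0.7748, -1.0326, 1.1550]
J₁: ẑ×o_n = [1.0326, 0.7748, -0.0000], ω = ẑ
J2: z=[-0.8572, -0.5150, 0.0000] o=[0.1854, -0.3086, 0.0000] → [-0.5949, 0.9900, 0.9242, -0.8572, -0.5150, 0.0000]
J3: z=[-0.8572, -0.5150, 0.0000] o=[0.3336, -0.5552, 0.2779] → [-0.4518, 0.7519, 0.6365, -0.8572, -0.5150, 0.0000]
J4: z=[0.5122, -0.8525, 0.1045] o=[0.2322, -0.5613, 0.7254] → [-0.3170, -0.1633, 0.2211, 0.5122, -0.8525, 0.1045]
J5: z=[-0.7554, -0.3893, 0.5270] o=[0.4215, -0.6189, 0.9540] → [0.1398, 0.3381, 0.4501, -0.7554, -0.3893, 0.5270]
V = J·q̇ = [0.4261, 0.5580, -0.0538, -0.1821, 0.6481, 0.1322]

0.4261 0.5580 -0.0538 -0.1821 0.6481 0.1322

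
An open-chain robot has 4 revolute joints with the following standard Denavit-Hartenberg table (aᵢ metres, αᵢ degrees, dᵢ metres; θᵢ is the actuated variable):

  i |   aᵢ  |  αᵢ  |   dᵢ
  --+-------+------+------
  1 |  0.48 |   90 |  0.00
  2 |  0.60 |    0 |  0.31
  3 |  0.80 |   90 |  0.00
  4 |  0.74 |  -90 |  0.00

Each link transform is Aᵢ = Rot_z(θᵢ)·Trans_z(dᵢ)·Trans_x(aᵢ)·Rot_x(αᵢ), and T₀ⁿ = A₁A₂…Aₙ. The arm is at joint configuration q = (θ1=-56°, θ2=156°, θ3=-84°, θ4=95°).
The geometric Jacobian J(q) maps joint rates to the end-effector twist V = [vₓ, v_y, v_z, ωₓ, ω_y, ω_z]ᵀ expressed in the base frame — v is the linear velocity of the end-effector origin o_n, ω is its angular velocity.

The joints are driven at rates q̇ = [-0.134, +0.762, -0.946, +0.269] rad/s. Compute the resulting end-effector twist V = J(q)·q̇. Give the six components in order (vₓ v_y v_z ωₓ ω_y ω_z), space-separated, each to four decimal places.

o_n = [-0.7792, -0.7175, 0.9435]
J₁: ẑ×o_n = [0.7175, -0.7792, 0.0000], ω = ẑ
J2: z=[-0.8290, -0.5592, 0.0000] o=[0.2684, -0.3979, 0.0000] → [-0.5276, 0.7822, -0.3208, -0.8290, -0.5592, 0.0000]
J3: z=[-0.8290, -0.5592, 0.0000] o=[-0.2951, -0.1169, 0.2440] → [-0.3912, 0.5799, 0.2273, -0.8290, -0.5592, 0.0000]
J4: z=[0.5318, -0.7885, -0.3090] o=[-0.1569, -0.3218, 1.0049] → [-0.0739, 0.2249, -0.7011, 0.5318, -0.7885, -0.3090]
V = J·q̇ = [-0.1480, 0.2124, -0.6481, 0.2956, -0.1092, -0.2171]

-0.1480 0.2124 -0.6481 0.2956 -0.1092 -0.2171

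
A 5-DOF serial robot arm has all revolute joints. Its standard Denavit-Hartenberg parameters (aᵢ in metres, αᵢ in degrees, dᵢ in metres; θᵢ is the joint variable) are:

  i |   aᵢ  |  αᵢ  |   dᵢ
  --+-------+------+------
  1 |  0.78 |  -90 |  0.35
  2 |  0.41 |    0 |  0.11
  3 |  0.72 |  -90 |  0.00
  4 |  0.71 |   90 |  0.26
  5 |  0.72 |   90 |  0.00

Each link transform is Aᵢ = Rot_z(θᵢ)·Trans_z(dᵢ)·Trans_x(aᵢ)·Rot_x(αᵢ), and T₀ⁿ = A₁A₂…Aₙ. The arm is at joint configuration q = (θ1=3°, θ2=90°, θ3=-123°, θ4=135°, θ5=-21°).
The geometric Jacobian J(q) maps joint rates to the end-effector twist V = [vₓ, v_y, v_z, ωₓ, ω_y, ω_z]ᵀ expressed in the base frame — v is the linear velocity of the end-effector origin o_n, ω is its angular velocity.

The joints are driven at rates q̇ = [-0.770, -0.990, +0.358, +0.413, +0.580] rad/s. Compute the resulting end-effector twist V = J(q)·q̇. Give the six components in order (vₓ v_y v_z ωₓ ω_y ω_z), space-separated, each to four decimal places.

o_n = [0.6099, -0.8366, -0.2018]
J₁: ẑ×o_n = [0.8366, 0.6099, -0.0000], ω = ẑ
J2: z=[-0.0523, 0.9986, 0.0000] o=[0.7789, 0.0408, 0.3500] → [-0.5511, -0.0289, 0.2148, -0.0523, 0.9986, 0.0000]
J3: z=[-0.0523, 0.9986, 0.0000] o=[0.7732, 0.1507, -0.0600] → [-0.1416, -0.0074, 0.2148, -0.0523, 0.9986, 0.0000]
J4: z=[0.5439, 0.0285, -0.8387] o=[1.3762, 0.1823, 0.3321] → [-0.8697, 0.9331, -0.5323, 0.5439, 0.0285, -0.8387]
J5: z=[0.6292, -0.6751, 0.3851] o=[1.1234, -0.3337, -0.1593] → [0.2223, -0.1710, -0.6631, 0.6292, -0.6751, 0.3851]
V = J·q̇ = [-0.3795, -0.1575, -0.7402, 0.6227, -1.0109, -0.8930]

-0.3795 -0.1575 -0.7402 0.6227 -1.0109 -0.8930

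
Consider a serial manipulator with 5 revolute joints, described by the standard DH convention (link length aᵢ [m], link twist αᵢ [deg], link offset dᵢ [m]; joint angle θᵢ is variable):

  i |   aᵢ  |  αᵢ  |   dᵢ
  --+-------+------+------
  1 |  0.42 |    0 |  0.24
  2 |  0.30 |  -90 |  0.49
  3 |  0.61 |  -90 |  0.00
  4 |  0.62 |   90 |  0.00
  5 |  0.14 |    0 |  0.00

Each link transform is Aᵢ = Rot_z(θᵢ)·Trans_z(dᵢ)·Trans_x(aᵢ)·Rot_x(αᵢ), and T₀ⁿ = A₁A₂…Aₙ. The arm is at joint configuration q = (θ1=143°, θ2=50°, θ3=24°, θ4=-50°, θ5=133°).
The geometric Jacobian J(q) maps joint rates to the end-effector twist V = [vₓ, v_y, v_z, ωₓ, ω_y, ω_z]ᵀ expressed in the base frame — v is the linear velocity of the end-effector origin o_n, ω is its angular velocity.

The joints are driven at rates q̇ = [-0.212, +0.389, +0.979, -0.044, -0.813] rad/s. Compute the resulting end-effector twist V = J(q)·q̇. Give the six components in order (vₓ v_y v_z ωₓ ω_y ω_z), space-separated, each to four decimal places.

o_n = [-1.3399, -0.3915, 0.2512]
J₁: ẑ×o_n = [0.3915, -1.3399, 0.0000], ω = ẑ
J2: z=[0.0000, 0.0000, 1.0000] o=[-0.3354, 0.2528, 0.2400] → [0.6443, -1.0044, 0.0000, 0.0000, 0.0000, 1.0000]
J3: z=[0.2250, -0.9744, 0.0000] o=[-0.6277, 0.1853, 0.7300] → [0.4665, 0.1077, -0.8236, 0.2250, -0.9744, 0.0000]
J4: z=[0.3963, 0.0915, -0.9135] o=[-1.1707, 0.0599, 0.4819] → [-0.4335, 0.2459, -0.1634, 0.3963, 0.0915, -0.9135]
J5: z=[0.8265, -0.4689, 0.3116] o=[-1.4186, -0.4848, 0.3198] → [0.0031, 0.0812, 0.1140, 0.8265, -0.4689, 0.3116]
V = J·q̇ = [0.6409, -0.0781, -0.8918, -0.4691, -0.5767, -0.0361]

0.6409 -0.0781 -0.8918 -0.4691 -0.5767 -0.0361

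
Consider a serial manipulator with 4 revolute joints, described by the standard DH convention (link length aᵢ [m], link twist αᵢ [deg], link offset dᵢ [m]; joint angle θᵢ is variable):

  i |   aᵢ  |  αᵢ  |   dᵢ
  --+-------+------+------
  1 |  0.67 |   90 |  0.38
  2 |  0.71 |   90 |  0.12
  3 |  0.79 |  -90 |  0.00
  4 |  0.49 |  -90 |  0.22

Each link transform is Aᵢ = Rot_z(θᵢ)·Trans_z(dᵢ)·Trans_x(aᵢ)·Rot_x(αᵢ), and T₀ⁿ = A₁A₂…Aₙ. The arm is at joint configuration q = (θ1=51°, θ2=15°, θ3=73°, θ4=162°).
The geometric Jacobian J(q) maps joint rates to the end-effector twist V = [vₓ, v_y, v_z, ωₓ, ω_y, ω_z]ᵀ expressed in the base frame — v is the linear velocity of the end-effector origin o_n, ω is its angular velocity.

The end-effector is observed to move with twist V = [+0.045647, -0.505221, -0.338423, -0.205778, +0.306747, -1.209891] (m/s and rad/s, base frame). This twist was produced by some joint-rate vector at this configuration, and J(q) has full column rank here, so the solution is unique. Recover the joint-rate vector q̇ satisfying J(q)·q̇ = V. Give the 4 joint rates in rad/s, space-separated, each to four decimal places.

-0.3860 -0.3860 0.8240 0.1130

o_n = [1.1423, 0.6254, 0.6801]
J₁: ẑ×o_n = [-0.6254, 1.1423, 0.0000], ω = ẑ
J2: z=[0.7771, -0.6293, 0.0000] o=[0.4216, 0.5207, 0.3800] → [-0.1888, -0.2332, 0.5349, 0.7771, -0.6293, 0.0000]
J3: z=[0.1629, 0.2011, -0.9659] o=[0.9465, 0.9781, 0.5638] → [-0.3173, -0.2081, -0.0968, 0.1629, 0.2011, -0.9659]
J4: z=[-0.3541, -0.9019, -0.2475] o=[1.6740, 0.6761, 0.6235] → [-0.0635, 0.1516, -0.4616, -0.3541, -0.9019, -0.2475]
q̇ = J⁺·V = [-0.3860, -0.3860, 0.8240, 0.1130]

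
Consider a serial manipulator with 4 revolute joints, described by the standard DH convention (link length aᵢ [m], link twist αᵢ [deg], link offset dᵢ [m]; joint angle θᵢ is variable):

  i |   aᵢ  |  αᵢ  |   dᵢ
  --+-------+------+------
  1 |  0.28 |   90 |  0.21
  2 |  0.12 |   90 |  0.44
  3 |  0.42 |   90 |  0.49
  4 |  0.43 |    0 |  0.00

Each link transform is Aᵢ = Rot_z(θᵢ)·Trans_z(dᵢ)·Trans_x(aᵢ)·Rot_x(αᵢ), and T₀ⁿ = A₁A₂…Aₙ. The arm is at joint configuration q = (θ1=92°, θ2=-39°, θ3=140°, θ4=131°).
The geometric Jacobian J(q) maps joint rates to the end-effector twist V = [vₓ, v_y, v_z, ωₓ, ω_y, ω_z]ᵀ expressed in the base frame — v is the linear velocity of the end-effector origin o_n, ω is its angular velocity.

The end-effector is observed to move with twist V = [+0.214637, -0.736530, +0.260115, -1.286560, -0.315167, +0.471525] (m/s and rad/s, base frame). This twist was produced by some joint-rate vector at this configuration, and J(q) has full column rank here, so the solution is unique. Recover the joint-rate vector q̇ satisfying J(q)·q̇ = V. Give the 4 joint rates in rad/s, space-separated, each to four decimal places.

o_n = [0.5360, -0.2028, -0.4320]
J₁: ẑ×o_n = [0.2028, 0.5360, -0.0000], ω = ẑ
J2: z=[0.9994, 0.0349, 0.0000] o=[-0.0098, 0.2798, 0.2100] → [-0.0224, 0.6417, -0.5014, 0.9994, 0.0349, 0.0000]
J3: z=[0.0220, -0.6289, -0.7771] o=[0.4267, 0.3884, 0.1345] → [-0.1032, -0.0725, 0.0558, 0.0220, -0.6289, -0.7771]
J4: z=[0.7481, 0.5260, -0.4045] o=[0.7160, -0.1603, -0.0438] → [-0.2214, 0.3632, 0.0628, 0.7481, 0.5260, -0.4045]
q̇ = J⁺·V = [-0.0560, -0.6510, -0.2400, -0.8430]

-0.0560 -0.6510 -0.2400 -0.8430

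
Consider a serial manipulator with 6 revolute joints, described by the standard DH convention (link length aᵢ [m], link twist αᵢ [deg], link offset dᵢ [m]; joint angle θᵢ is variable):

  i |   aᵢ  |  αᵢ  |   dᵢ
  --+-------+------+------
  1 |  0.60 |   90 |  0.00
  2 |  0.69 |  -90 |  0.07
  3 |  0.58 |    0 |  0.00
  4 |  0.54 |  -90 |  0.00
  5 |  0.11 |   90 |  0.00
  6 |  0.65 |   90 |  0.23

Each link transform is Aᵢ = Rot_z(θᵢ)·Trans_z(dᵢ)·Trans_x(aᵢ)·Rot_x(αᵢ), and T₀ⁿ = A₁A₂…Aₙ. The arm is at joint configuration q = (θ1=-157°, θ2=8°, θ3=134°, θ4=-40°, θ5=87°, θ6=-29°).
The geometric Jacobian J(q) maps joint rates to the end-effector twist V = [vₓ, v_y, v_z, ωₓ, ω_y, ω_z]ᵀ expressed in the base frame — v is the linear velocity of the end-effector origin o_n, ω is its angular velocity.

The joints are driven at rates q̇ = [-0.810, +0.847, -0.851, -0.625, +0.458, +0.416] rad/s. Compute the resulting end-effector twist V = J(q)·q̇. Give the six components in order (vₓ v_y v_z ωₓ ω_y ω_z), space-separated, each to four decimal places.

-3.1266 0.1398 0.4749 0.0751 0.5365 -2.3177

o_n = [-0.6765, -1.5608, -0.5832]
J₁: ẑ×o_n = [1.5608, -0.6765, 0.0000], ω = ẑ
J2: z=[-0.3907, 0.9205, 0.0000] o=[-0.5523, -0.2344, 0.0000] → [-0.5368, -0.2279, 0.6326, -0.3907, 0.9205, 0.0000]
J3: z=[0.1281, 0.0544, 0.9903] o=[-1.2086, -0.4370, 0.0960] → [1.0760, 0.6139, -0.1729, 0.1281, 0.0544, 0.9903]
J4: z=[0.1281, 0.0544, 0.9903] o=[-0.6783, -0.6651, 0.0400] → [0.8531, 0.0816, -0.1148, 0.1281, 0.0544, 0.9903]
J5: z=[0.8821, 0.4502, -0.1388] o=[-0.4335, -1.1464, 0.0347] → [-0.3357, 0.5788, -0.2562, 0.8821, 0.4502, -0.1388]
J6: z=[0.4594, -0.8872, 0.0421] o=[-0.4450, -1.1575, -0.0741] → [0.4686, 0.2241, -0.3907, 0.4594, -0.8872, 0.0421]
V = J·q̇ = [-3.1266, 0.1398, 0.4749, 0.0751, 0.5365, -2.3177]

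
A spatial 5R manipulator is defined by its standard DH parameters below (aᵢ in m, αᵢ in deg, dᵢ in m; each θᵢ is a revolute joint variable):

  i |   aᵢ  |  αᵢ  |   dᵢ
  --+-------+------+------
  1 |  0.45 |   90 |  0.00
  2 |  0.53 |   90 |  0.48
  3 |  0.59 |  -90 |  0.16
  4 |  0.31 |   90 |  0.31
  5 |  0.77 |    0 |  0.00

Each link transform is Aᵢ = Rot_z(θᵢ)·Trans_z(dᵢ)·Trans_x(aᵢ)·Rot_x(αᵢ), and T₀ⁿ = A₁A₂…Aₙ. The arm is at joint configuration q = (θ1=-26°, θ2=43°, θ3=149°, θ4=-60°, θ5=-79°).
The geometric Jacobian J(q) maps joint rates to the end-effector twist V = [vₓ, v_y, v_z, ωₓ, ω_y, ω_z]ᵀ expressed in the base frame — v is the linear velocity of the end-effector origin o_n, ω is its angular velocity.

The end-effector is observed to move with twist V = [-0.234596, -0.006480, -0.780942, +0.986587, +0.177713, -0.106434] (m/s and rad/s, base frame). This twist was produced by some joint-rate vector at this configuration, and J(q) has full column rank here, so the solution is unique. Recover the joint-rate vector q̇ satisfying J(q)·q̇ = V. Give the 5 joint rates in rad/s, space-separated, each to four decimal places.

o_n = [0.2205, -1.5358, -0.3668]
J₁: ẑ×o_n = [1.5358, 0.2205, -0.0000], ω = ẑ
J2: z=[-0.4384, -0.8988, 0.0000] o=[0.4045, -0.1973, 0.0000] → [0.3297, -0.1608, 0.4215, -0.4384, -0.8988, 0.0000]
J3: z=[0.6130, -0.2990, -0.7314] o=[0.5424, -0.7986, 0.3615] → [-0.3214, 0.6818, -0.5481, 0.6130, -0.2990, -0.7314]
J4: z=[0.0372, 0.9355, -0.3513] o=[0.1749, -0.9574, -0.1005] → [-0.4523, -0.0061, -0.0642, 0.0372, 0.9355, -0.3513]
J5: z=[0.9900, 0.0134, 0.1406] o=[0.2286, -0.7768, -0.4963] → [0.1084, -0.1293, -0.7513, 0.9900, 0.0134, 0.1406]
q̇ = J⁺·V = [-0.1360, -0.2550, 0.1270, -0.0260, 0.8060]

-0.1360 -0.2550 0.1270 -0.0260 0.8060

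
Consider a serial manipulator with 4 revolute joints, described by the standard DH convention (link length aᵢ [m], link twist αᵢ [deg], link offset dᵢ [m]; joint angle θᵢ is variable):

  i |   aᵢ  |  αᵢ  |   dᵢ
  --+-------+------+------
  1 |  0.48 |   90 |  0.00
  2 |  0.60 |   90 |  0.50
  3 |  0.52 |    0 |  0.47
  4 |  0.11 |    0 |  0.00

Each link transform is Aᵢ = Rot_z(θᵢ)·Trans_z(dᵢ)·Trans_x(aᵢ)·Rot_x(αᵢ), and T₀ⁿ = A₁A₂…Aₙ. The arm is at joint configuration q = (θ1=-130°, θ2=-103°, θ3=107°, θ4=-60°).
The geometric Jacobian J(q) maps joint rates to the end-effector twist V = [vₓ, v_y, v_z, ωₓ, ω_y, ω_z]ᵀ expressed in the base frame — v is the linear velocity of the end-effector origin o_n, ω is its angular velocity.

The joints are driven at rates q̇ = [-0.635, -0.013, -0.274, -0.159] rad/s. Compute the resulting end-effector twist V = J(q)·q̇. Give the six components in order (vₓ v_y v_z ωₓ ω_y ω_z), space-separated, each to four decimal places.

o_n = [-0.7641, 0.7660, -0.4039]
J₁: ẑ×o_n = [-0.7660, -0.7641, 0.0000], ω = ẑ
J2: z=[-0.7660, 0.6428, 0.0000] o=[-0.3085, -0.3677, 0.0000] → [-0.2596, -0.3094, -0.5756, -0.7660, 0.6428, 0.0000]
J3: z=[0.6263, 0.7464, 0.2250] o=[-0.6048, 0.0571, -0.5846] → [-0.0245, -0.1491, 0.5629, 0.6263, 0.7464, 0.2250]
J4: z=[0.6263, 0.7464, 0.2250] o=[-0.7134, 0.7013, -0.3308] → [-0.0691, 0.0344, 0.0784, 0.6263, 0.7464, 0.2250]
V = J·q̇ = [0.5075, 0.5246, -0.1592, -0.2612, -0.3316, -0.7324]

0.5075 0.5246 -0.1592 -0.2612 -0.3316 -0.7324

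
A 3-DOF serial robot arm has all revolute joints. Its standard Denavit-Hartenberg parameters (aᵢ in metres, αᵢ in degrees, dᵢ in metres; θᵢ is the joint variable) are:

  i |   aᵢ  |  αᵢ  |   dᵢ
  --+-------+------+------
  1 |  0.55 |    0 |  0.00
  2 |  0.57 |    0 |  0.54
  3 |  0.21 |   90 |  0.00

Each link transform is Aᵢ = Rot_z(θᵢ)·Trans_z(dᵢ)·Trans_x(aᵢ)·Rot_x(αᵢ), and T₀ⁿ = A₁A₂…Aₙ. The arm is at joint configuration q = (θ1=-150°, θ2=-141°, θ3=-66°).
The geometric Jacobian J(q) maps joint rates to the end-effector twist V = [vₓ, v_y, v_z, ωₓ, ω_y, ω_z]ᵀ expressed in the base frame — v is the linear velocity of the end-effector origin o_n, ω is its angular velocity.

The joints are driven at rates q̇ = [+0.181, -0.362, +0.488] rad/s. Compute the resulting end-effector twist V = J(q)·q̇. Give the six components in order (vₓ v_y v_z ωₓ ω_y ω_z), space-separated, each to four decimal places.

0.1427 -0.0588 0.0000 0.0000 0.0000 0.3070

o_n = [-0.0623, 0.2681, 0.5400]
J₁: ẑ×o_n = [-0.2681, -0.0623, 0.0000], ω = ẑ
J2: z=[0.0000, 0.0000, 1.0000] o=[-0.4763, -0.2750, 0.0000] → [-0.5431, 0.4140, 0.0000, 0.0000, 0.0000, 1.0000]
J3: z=[0.0000, 0.0000, 1.0000] o=[-0.2720, 0.2571, 0.5400] → [-0.0110, 0.2097, 0.0000, 0.0000, 0.0000, 1.0000]
V = J·q̇ = [0.1427, -0.0588, 0.0000, 0.0000, 0.0000, 0.3070]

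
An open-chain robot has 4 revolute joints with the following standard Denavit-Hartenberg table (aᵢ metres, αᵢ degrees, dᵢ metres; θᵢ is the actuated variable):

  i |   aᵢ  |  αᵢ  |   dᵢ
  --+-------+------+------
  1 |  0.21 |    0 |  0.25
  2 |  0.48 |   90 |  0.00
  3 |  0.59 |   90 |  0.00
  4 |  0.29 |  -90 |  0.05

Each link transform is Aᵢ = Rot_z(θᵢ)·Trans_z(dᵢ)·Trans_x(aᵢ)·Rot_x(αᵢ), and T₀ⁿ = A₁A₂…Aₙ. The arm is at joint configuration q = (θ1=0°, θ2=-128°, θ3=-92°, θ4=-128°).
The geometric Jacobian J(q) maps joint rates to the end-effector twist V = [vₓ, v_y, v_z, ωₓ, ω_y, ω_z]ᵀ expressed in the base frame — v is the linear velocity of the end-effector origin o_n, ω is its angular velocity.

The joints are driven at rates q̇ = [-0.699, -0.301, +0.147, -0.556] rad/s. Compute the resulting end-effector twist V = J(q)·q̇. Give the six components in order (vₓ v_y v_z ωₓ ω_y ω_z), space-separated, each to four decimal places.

-0.5863 -0.0608 0.1175 -0.4579 -0.3474 -1.0194

o_n = [0.1342, -0.4682, -0.1595]
J₁: ẑ×o_n = [0.4682, 0.1342, -0.0000], ω = ẑ
J2: z=[0.0000, 0.0000, 1.0000] o=[0.2100, 0.0000, 0.2500] → [0.4682, -0.0758, 0.0000, 0.0000, 0.0000, 1.0000]
J3: z=[-0.7880, 0.6157, 0.0000] o=[-0.0855, -0.3782, 0.2500] → [-0.2521, -0.3227, -0.0643, -0.7880, 0.6157, 0.0000]
J4: z=[0.6153, 0.7875, 0.0349] o=[-0.0728, -0.3620, -0.3396] → [0.1456, -0.1036, -0.2284, 0.6153, 0.7875, 0.0349]
V = J·q̇ = [-0.5863, -0.0608, 0.1175, -0.4579, -0.3474, -1.0194]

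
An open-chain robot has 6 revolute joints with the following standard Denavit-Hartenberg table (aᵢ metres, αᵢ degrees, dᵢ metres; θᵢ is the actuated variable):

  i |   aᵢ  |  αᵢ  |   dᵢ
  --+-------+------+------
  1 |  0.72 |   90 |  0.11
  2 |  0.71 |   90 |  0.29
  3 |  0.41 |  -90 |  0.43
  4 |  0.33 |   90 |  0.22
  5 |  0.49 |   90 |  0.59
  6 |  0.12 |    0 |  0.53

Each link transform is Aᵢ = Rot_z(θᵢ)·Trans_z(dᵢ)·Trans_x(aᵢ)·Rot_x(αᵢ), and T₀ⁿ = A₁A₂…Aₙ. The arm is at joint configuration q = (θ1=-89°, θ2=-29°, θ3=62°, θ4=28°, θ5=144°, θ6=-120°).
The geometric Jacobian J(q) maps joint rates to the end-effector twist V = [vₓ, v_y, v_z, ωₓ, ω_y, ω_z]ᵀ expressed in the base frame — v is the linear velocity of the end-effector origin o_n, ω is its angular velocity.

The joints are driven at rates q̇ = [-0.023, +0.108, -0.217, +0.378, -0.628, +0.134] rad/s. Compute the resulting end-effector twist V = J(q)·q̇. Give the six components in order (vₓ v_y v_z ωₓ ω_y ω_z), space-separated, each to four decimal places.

-0.5187 -0.6494 0.1098 -0.1387 0.0738 0.9436

o_n = [-1.4939, -0.6898, -0.6835]
J₁: ẑ×o_n = [0.6898, -1.4939, 0.0000], ω = ẑ
J2: z=[-0.9998, -0.0175, 0.0000] o=[0.0126, -0.7199, 0.1100] → [0.0138, -0.7933, -0.0564, -0.9998, -0.0175, 0.0000]
J3: z=[-0.0085, 0.4847, -0.8746] o=[-0.2666, -1.3458, -0.2342] → [0.3560, 1.0696, 0.5894, -0.0085, 0.4847, -0.8746]
J4: z=[-0.4829, 0.7639, 0.4281] o=[-0.6292, -1.3120, -0.7036] → [-0.2510, -0.3604, 0.3601, -0.4829, 0.7639, 0.4281]
J5: z=[-0.4186, 0.2280, -0.8791] o=[-0.9893, -1.3432, -0.5403] → [0.5418, 0.3836, -0.1584, -0.4186, 0.2280, -0.8791]
J6: z=[-0.8428, 0.2632, 0.4695] o=[-1.0704, -0.7493, -1.0187] → [0.0603, 0.0837, 0.0613, -0.8428, 0.2632, 0.4695]
V = J·q̇ = [-0.5187, -0.6494, 0.1098, -0.1387, 0.0738, 0.9436]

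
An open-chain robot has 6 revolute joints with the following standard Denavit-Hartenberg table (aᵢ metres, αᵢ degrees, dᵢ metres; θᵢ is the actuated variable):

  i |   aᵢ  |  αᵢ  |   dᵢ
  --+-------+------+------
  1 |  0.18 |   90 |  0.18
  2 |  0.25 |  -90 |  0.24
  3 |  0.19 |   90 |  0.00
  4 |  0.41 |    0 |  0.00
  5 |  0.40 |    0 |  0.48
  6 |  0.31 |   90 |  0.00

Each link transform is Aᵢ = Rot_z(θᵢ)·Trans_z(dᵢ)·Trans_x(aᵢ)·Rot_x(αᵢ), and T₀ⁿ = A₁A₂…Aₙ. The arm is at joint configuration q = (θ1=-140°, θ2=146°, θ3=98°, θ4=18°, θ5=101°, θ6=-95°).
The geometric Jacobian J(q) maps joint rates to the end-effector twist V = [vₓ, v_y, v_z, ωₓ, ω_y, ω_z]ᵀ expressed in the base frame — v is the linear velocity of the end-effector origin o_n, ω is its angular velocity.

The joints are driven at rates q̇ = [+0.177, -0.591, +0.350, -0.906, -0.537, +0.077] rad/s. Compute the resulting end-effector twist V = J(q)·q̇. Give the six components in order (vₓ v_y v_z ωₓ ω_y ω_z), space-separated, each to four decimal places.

o_n = [0.8364, 0.0628, 0.0339]
J₁: ẑ×o_n = [-0.0628, 0.8364, 0.0000], ω = ẑ
J2: z=[-0.6428, 0.7660, 0.0000] o=[-0.1379, -0.1157, 0.1800] → [-0.1119, -0.0939, -0.8611, -0.6428, 0.7660, 0.0000]
J3: z=[0.4284, 0.3594, -0.8290] o=[-0.1334, 0.2014, 0.3198] → [-0.2176, -0.6815, -0.4079, 0.4284, 0.3594, -0.8290]
J4: z=[0.7184, 0.4211, 0.5538] o=[-0.0292, 0.0431, 0.3050] → [-0.1251, 0.6741, -0.3504, 0.7184, 0.4211, 0.5538]
J5: z=[0.7184, 0.4211, 0.5538] o=[0.2388, -0.2360, 0.1696] → [-0.2226, 0.4284, -0.0370, 0.7184, 0.4211, 0.5538]
J6: z=[0.7184, 0.4211, 0.5538] o=[0.6272, 0.2533, 0.1605] → [0.0522, 0.2068, -0.2250, 0.7184, 0.4211, 0.5538]
V = J·q̇ = [0.2157, -0.8599, 0.6861, -0.4515, -0.9021, -0.8696]

0.2157 -0.8599 0.6861 -0.4515 -0.9021 -0.8696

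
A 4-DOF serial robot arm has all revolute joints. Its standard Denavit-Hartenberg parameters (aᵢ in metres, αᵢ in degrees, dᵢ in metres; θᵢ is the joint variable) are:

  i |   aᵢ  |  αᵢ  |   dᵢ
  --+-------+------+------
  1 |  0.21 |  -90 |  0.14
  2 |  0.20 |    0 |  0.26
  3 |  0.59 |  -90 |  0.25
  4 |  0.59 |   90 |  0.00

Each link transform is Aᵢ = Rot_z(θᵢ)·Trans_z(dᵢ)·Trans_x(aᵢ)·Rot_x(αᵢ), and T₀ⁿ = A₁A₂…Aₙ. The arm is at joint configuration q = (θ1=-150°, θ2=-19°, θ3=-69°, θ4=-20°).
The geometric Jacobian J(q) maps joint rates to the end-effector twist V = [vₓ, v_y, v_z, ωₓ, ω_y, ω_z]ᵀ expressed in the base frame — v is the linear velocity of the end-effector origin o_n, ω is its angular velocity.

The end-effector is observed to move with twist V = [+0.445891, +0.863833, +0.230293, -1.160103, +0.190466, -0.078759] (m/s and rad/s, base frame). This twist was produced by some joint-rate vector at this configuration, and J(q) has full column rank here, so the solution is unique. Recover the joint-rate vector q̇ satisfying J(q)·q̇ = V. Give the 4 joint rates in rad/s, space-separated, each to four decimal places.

-0.0470 -0.0900 -0.6550 0.9100

o_n = [-0.0243, -0.8360, 1.3488]
J₁: ẑ×o_n = [0.8360, -0.0243, 0.0000], ω = ẑ
J2: z=[0.5000, -0.8660, 0.0000] o=[-0.1819, -0.1050, 0.1400] → [-1.0469, -0.6044, -0.2290, 0.5000, -0.8660, 0.0000]
J3: z=[0.5000, -0.8660, 0.0000] o=[-0.2156, -0.4247, 0.2051] → [-0.9905, -0.5719, -0.0399, 0.5000, -0.8660, 0.0000]
J4: z=[-0.8655, -0.4997, -0.0349] o=[-0.1085, -0.6515, 0.7948] → [-0.2833, 0.4766, 0.2017, -0.8655, -0.4997, -0.0349]
q̇ = J⁺·V = [-0.0470, -0.0900, -0.6550, 0.9100]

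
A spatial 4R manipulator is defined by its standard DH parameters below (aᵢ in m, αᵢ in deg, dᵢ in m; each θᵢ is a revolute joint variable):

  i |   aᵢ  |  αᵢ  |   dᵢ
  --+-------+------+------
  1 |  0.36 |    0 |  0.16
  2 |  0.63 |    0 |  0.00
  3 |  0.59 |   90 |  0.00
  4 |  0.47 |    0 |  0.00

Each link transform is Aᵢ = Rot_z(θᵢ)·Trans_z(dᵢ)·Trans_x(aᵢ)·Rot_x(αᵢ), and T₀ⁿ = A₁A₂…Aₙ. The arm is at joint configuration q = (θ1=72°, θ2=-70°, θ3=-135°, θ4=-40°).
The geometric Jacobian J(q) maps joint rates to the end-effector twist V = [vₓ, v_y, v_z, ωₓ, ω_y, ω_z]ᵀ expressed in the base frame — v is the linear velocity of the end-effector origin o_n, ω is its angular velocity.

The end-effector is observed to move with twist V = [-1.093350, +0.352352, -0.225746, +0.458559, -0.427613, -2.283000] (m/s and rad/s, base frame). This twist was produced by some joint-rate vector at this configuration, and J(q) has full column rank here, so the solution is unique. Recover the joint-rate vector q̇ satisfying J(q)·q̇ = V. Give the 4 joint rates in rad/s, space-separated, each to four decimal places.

o_n = [0.0929, -0.3304, -0.1421]
J₁: ẑ×o_n = [0.3304, 0.0929, -0.0000], ω = ẑ
J2: z=[0.0000, 0.0000, 1.0000] o=[0.1112, 0.3424, 0.1600] → [0.6728, -0.0183, 0.0000, 0.0000, 0.0000, 1.0000]
J3: z=[0.0000, 0.0000, 1.0000] o=[0.7409, 0.3644, 0.1600] → [0.6948, -0.6479, 0.0000, 0.0000, 0.0000, 1.0000]
J4: z=[-0.7314, 0.6820, 0.0000] o=[0.3385, -0.0671, 0.1600] → [-0.2060, -0.2209, 0.3600, -0.7314, 0.6820, 0.0000]
q̇ = J⁺·V = [-0.9440, -0.8990, -0.4400, -0.6270]

-0.9440 -0.8990 -0.4400 -0.6270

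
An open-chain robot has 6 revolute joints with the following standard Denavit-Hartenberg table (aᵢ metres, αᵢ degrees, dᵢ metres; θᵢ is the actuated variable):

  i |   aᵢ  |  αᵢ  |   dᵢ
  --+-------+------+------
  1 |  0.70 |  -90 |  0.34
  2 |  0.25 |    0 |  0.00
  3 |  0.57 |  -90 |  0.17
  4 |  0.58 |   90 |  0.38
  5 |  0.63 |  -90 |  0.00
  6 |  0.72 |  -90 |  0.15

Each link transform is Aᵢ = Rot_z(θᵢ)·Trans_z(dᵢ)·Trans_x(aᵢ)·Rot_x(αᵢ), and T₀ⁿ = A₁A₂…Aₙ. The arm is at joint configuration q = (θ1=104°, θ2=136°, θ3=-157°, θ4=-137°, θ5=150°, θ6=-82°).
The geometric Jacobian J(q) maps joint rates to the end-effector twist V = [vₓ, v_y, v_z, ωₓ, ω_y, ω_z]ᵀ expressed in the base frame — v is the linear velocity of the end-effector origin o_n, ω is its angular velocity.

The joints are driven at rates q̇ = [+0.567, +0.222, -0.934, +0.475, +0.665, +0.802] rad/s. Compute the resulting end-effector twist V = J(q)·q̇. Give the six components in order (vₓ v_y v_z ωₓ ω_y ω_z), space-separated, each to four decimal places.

o_n = [0.2062, 0.9849, -0.3446]
J₁: ẑ×o_n = [-0.9849, 0.2062, 0.0000], ω = ẑ
J2: z=[-0.9703, -0.2419, 0.0000] o=[-0.1693, 0.6792, 0.3400] → [0.1656, -0.6643, -0.2058, -0.9703, -0.2419, 0.0000]
J3: z=[-0.9703, -0.2419, 0.0000] o=[-0.1258, 0.5047, 0.1663] → [0.1236, -0.4958, -0.3856, -0.9703, -0.2419, 0.0000]
J4: z=[-0.0867, 0.3477, -0.9336] o=[-0.4195, 0.9799, 0.3706] → [-0.2440, -0.6461, -0.2180, -0.0867, 0.3477, -0.9336]
J5: z=[0.8637, -0.4409, -0.2444] o=[-0.7405, 0.6321, -0.1362] → [0.1781, -0.0513, 0.7220, 0.8637, -0.4409, -0.2444]
J6: z=[0.3234, 0.1126, 0.9396] o=[-0.4969, 1.1931, -0.2873] → [0.1892, 0.6791, -0.1465, 0.3234, 0.1126, 0.9396]
V = J·q̇ = [-0.4829, 0.6360, 0.5736, 1.4833, 0.1346, 0.7145]

-0.4829 0.6360 0.5736 1.4833 0.1346 0.7145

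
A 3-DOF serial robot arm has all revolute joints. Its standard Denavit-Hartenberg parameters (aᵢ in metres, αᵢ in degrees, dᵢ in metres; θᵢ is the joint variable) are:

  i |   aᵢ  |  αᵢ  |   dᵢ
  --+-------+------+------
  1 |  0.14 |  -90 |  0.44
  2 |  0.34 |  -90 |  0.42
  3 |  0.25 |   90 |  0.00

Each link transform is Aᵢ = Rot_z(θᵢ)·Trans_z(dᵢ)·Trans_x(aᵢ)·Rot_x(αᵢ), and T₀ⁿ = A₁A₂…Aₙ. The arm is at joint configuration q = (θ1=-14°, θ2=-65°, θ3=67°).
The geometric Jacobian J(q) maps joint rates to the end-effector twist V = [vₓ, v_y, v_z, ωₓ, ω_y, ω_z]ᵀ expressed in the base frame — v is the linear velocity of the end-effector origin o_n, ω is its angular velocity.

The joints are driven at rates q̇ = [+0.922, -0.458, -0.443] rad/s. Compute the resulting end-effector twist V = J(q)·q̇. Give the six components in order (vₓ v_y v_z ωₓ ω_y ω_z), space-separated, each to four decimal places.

o_n = [0.3613, 0.1056, 0.8367]
J₁: ẑ×o_n = [-0.1056, 0.3613, 0.0000], ω = ẑ
J2: z=[0.2419, 0.9703, 0.0000] o=[0.1358, -0.0339, 0.4400] → [0.3849, -0.0960, -0.1850, 0.2419, 0.9703, 0.0000]
J3: z=[0.8794, -0.2193, -0.4226] o=[0.3769, 0.3389, 0.7481] → [-0.1180, -0.0713, -0.2086, 0.8794, -0.2193, -0.4226]
V = J·q̇ = [-0.2214, 0.4086, 0.1771, -0.5004, -0.3473, 1.1092]

-0.2214 0.4086 0.1771 -0.5004 -0.3473 1.1092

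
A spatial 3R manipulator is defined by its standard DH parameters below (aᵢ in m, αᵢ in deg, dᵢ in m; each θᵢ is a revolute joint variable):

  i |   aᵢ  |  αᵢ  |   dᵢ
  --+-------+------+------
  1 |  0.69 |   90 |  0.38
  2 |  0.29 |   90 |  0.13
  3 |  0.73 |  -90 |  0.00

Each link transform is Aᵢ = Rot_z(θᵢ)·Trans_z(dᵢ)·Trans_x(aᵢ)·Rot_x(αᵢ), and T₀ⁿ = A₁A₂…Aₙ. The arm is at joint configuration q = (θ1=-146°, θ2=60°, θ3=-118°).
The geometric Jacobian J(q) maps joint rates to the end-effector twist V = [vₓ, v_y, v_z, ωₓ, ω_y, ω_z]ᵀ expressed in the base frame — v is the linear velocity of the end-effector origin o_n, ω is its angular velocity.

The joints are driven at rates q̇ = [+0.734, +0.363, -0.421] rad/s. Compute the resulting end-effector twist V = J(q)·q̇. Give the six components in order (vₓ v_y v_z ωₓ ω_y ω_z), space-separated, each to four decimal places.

o_n = [-0.2625, -0.7977, 0.3343]
J₁: ẑ×o_n = [0.7977, -0.2625, 0.0000], ω = ẑ
J2: z=[-0.5592, 0.8290, 0.0000] o=[-0.5720, -0.3858, 0.3800] → [-0.0378, -0.0255, -0.0264, -0.5592, 0.8290, 0.0000]
J3: z=[-0.7180, -0.4843, -0.5000] o=[-0.7649, -0.3592, 0.6311] → [-0.0755, -0.4643, 0.5582, -0.7180, -0.4843, -0.5000]
V = J·q̇ = [0.6036, -0.0064, -0.2446, 0.0993, 0.5048, 0.9445]

0.6036 -0.0064 -0.2446 0.0993 0.5048 0.9445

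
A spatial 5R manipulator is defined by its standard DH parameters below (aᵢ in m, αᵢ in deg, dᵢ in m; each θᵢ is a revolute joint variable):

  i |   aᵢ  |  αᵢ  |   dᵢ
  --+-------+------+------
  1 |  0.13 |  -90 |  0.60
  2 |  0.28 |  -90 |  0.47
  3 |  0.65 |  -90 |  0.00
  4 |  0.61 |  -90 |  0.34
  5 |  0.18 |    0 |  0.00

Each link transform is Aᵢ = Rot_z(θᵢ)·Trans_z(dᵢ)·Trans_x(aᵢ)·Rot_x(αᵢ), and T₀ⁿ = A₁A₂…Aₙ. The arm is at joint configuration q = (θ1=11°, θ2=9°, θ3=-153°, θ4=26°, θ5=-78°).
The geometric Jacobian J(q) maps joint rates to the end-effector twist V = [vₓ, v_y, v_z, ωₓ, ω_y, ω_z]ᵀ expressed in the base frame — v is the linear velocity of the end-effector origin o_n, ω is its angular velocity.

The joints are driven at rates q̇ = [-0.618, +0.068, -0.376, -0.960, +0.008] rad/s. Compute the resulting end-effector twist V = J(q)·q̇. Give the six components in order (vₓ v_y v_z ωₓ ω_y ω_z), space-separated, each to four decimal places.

o_n = [-0.6785, 1.3851, 0.9716]
J₁: ẑ×o_n = [-1.3851, -0.6785, 0.0000], ω = ẑ
J2: z=[-0.1908, 0.9816, 0.0000] o=[0.1276, 0.0248, 0.6000] → [0.3647, 0.0709, 0.5318, -0.1908, 0.9816, 0.0000]
J3: z=[-0.1536, -0.0298, -0.9877] o=[0.3094, 0.5389, 0.5562] → [0.8233, 1.0395, -0.1594, -0.1536, -0.0298, -0.9877]
J4: z=[0.2702, 0.9602, -0.0710] o=[-0.3084, 0.7195, 0.6468] → [0.3591, -0.0615, 0.5352, 0.2702, 0.9602, -0.0710]
J5: z=[0.5547, -0.0949, 0.8266] o=[-0.6966, 1.2062, 0.9632] → [-0.1487, 0.0103, 0.1009, 0.5547, -0.0949, 0.8266]
V = J·q̇ = [0.2253, 0.0924, -0.4169, -0.2101, -0.8446, -0.1718]

0.2253 0.0924 -0.4169 -0.2101 -0.8446 -0.1718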